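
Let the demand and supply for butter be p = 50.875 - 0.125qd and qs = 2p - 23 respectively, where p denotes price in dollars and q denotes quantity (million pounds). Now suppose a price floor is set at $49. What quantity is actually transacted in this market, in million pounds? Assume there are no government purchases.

15

Rearranging demand gives qd = 407 - 8p. Setting quantity demanded equal to quantity supplied, 407 - 8p = 2p - 23, gives p* = 43 and q* = 63.
The floor of 49 is above the equilibrium price 43, so it binds.
At p = 49: qd = 407 - 8·49 = 15 and qs = 2·49 - 23 = 75.
The quantity actually transacted is the short side, demand: 15.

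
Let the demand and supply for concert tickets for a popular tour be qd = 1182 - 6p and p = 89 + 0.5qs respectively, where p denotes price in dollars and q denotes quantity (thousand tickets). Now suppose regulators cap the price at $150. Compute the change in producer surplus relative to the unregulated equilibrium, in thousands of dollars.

-2840

Rearranging supply gives qs = 2p - 178. Without the control the market clears where 1182 - 6p = 2p - 178, i.e. p* = 170 and q* = 162.
The ceiling of 150 is below the equilibrium price 170, so it binds.
At p = 150: qd = 1182 - 6·150 = 282 and qs = 2·150 - 178 = 122.
Producer surplus without the control is ½ · (170 - 89) · 162 = 6561.
With the ceiling, producers sell 122 units at 150, so PS = ½ · (150 - 89) · 122 = 3721.
Change in producer surplus = 3721 - 6561 = -2840.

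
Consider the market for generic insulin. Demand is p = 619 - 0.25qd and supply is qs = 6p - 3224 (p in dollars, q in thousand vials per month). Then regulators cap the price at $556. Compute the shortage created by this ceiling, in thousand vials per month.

140

Rearranging demand gives qd = 2476 - 4p. Without the control the market clears where 2476 - 4p = 6p - 3224, i.e. p* = 570 and q* = 196.
The ceiling of 556 is below the equilibrium price 570, so it binds.
At p = 556: qd = 2476 - 4·556 = 252 and qs = 6·556 - 3224 = 112.
Shortage = qd - qs = 252 - 112 = 140.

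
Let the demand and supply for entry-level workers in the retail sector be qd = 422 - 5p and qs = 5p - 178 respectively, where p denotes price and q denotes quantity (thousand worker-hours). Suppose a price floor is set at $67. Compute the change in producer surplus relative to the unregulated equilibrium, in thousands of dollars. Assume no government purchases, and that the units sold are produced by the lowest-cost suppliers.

In a free market, 422 - 5p = 5p - 178 gives the equilibrium p* = 60, q* = 122.
Since 67 > 60, the floor is binding.
At p = 67: qd = 422 - 5·67 = 87 and qs = 5·67 - 178 = 157.
Producer surplus without the control is ½ · (60 - 35.6) · 122 = 1488.4.
With the floor, 87 units are sold at 67. The supply price at q = 87 is 53, so PS = ½ · [(67 - 35.6) + (67 - 53)] · 87 = 1974.9.
Change in producer surplus = 1974.9 - 1488.4 = 486.5.

486.5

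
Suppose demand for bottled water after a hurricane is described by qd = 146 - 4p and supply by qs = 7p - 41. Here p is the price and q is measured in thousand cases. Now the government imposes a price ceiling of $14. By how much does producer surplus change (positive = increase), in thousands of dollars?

Setting quantity demanded equal to quantity supplied, 146 - 4p = 7p - 41, gives p* = 17 and q* = 78.
Because the ceiling (14) lies below the market-clearing price, it is binding.
At p = 14: qd = 146 - 4·14 = 90 and qs = 7·14 - 41 = 57.
Producer surplus without the control is ½ · (17 - 41/7) · 78 = 3042/7.
With the ceiling, producers sell 57 units at 14, so PS = ½ · (14 - 41/7) · 57 = 3249/14.
Change in producer surplus = 3249/14 - 3042/7 = -202.5.

-202.5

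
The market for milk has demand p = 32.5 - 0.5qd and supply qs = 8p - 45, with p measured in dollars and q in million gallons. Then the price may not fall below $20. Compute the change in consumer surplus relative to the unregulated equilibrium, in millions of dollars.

-306

Rearranging demand gives qd = 65 - 2p. Without the control the market clears where 65 - 2p = 8p - 45, i.e. p* = 11 and q* = 43.
Because the floor (20) lies above the market-clearing price, it is binding.
At p = 20: qd = 65 - 2·20 = 25 and qs = 8·20 - 45 = 115.
Consumer surplus without the control is ½ · (32.5 - 11) · 43 = 462.25.
With the floor, consumers buy 25 units at 20, so CS = ½ · (32.5 - 20) · 25 = 156.25.
Change in consumer surplus = 156.25 - 462.25 = -306.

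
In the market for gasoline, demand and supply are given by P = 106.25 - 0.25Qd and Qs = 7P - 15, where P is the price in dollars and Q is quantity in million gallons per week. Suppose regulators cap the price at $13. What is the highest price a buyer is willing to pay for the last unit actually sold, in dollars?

87.25

Rearranging demand gives Qd = 425 - 4P. In a free market, 425 - 4P = 7P - 15 gives the equilibrium P* = 40, Q* = 265.
Since 13 < 40, the ceiling is binding.
At P = 13: Qd = 425 - 4·13 = 373 and Qs = 7·13 - 15 = 76.
Only 76 units reach the market. On the demand curve, the marginal buyer's willingness to pay at Q = 76 is (425 - 76)/4 = 87.25.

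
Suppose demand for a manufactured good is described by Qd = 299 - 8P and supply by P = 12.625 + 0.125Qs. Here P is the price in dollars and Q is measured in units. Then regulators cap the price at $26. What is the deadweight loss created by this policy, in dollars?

Rearranging supply gives Qs = 8P - 101. Without the control the market clears where 299 - 8P = 8P - 101, i.e. P* = 25 and Q* = 99.
Since 26 is above P* = 25, the ceiling does not bind and the free-market outcome prevails.
Since the control does not bind, no trades are prevented and deadweight loss is zero.

0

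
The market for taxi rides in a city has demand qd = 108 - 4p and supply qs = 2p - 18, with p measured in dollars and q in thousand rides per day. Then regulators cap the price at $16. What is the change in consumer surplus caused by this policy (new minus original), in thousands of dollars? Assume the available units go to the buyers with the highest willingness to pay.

57.5

Setting quantity demanded equal to quantity supplied, 108 - 4p = 2p - 18, gives p* = 21 and q* = 24.
Because the ceiling (16) lies below the market-clearing price, it is binding.
At p = 16: qd = 108 - 4·16 = 44 and qs = 2·16 - 18 = 14.
Consumer surplus without the control is ½ · (27 - 21) · 24 = 72.
With the ceiling, 14 units are sold at 16 (assume they go to the highest-value buyers). The demand price at q = 14 is 23.5, so CS = ½ · [(27 - 16) + (23.5 - 16)] · 14 = 129.5.
Change in consumer surplus = 129.5 - 72 = 57.5.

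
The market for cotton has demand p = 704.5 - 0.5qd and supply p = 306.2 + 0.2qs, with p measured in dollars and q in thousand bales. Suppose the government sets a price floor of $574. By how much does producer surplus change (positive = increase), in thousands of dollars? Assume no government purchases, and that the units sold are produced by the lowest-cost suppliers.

Rearranging demand gives qd = 1409 - 2p; rearranging supply gives qs = 5p - 1531. Without the control the market clears where 1409 - 2p = 5p - 1531, i.e. p* = 420 and q* = 569.
Because the floor (574) lies above the market-clearing price, it is binding.
At p = 574: qd = 1409 - 2·574 = 261 and qs = 5·574 - 1531 = 1339.
Producer surplus without the control is ½ · (420 - 306.2) · 569 = 32376.1.
With the floor, 261 units are sold at 574. The supply price at q = 261 is 358.4, so PS = ½ · [(574 - 306.2) + (574 - 358.4)] · 261 = 63083.7.
Change in producer surplus = 63083.7 - 32376.1 = 30707.6.

30707.6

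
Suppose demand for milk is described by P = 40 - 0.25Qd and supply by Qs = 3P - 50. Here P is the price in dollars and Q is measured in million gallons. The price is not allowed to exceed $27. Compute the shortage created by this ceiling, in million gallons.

Rearranging demand gives Qd = 160 - 4P. Without the control the market clears where 160 - 4P = 3P - 50, i.e. P* = 30 and Q* = 40.
Since 27 < 30, the ceiling is binding.
At P = 27: Qd = 160 - 4·27 = 52 and Qs = 3·27 - 50 = 31.
Shortage = Qd - Qs = 52 - 31 = 21.

21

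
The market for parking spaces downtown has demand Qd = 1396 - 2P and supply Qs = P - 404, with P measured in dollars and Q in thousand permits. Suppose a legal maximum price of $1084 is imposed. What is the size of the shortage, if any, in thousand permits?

0

Setting quantity demanded equal to quantity supplied, 1396 - 2P = P - 404, gives P* = 600 and Q* = 196.
The ceiling of 1084 is above the equilibrium price 600, so it is not binding; the market clears at P* = 600, Q* = 196.
Since the control does not bind, there is no shortage.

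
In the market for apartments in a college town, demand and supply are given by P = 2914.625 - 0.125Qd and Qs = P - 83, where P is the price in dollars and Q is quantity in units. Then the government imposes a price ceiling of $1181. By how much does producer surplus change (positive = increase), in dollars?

Rearranging demand gives Qd = 23317 - 8P. Setting quantity demanded equal to quantity supplied, 23317 - 8P = P - 83, gives P* = 2600 and Q* = 2517.
Because the ceiling (1181) lies below the market-clearing price, it is binding.
At P = 1181: Qd = 23317 - 8·1181 = 13869 and Qs = 1181 - 83 = 1098.
Producer surplus without the control is ½ · (2600 - 83) · 2517 = 3167644.5.
With the ceiling, producers sell 1098 units at 1181, so PS = ½ · (1181 - 83) · 1098 = 602802.
Change in producer surplus = 602802 - 3167644.5 = -2564842.5.

-2564842.5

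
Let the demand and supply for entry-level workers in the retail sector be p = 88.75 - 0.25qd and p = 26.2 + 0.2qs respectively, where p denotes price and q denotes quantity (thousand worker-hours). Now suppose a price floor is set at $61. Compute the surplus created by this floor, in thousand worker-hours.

63

Rearranging demand gives qd = 355 - 4p; rearranging supply gives qs = 5p - 131. In a free market, 355 - 4p = 5p - 131 gives the equilibrium p* = 54, q* = 139.
Because the floor (61) lies above the market-clearing price, it is binding.
At p = 61: qd = 355 - 4·61 = 111 and qs = 5·61 - 131 = 174.
Surplus = qs - qd = 174 - 111 = 63.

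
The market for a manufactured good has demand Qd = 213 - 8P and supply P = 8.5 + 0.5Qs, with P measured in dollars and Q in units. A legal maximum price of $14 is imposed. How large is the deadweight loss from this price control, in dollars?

Rearranging supply gives Qs = 2P - 17. Setting quantity demanded equal to quantity supplied, 213 - 8P = 2P - 17, gives P* = 23 and Q* = 29.
Since 14 < 23, the ceiling is binding.
At P = 14: Qd = 213 - 8·14 = 101 and Qs = 2·14 - 17 = 11.
Quantity traded falls to 11. At Q = 11 the demand price is (213 - 11)/8 = 25.25 and the supply price is (17 + 11)/2 = 14.
Deadweight loss = ½ · (25.25 - 14) · (29 - 11) = ½ · 11.25 · 18 = 101.25.

101.25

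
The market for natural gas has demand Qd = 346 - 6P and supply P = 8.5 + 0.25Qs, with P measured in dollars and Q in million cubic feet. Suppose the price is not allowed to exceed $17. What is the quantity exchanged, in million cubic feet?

Rearranging supply gives Qs = 4P - 34. In a free market, 346 - 6P = 4P - 34 gives the equilibrium P* = 38, Q* = 118.
Because the ceiling (17) lies below the market-clearing price, it is binding.
At P = 17: Qd = 346 - 6·17 = 244 and Qs = 4·17 - 34 = 34.
The quantity actually transacted is the short side, supply: 34.

34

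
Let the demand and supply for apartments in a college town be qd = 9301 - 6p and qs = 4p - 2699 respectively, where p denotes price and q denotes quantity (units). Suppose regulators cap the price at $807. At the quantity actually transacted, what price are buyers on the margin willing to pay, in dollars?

Without the control the market clears where 9301 - 6p = 4p - 2699, i.e. p* = 1200 and q* = 2101.
The ceiling of 807 is below the equilibrium price 1200, so it binds.
At p = 807: qd = 9301 - 6·807 = 4459 and qs = 4·807 - 2699 = 529.
Only 529 units reach the market. On the demand curve, the marginal buyer's willingness to pay at q = 529 is (9301 - 529)/6 = 1462.

1462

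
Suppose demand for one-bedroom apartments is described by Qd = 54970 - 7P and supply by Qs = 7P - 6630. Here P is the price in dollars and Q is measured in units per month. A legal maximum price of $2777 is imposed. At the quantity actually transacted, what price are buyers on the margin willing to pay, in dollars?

6023

Setting quantity demanded equal to quantity supplied, 54970 - 7P = 7P - 6630, gives P* = 4400 and Q* = 24170.
The ceiling of 2777 is below the equilibrium price 4400, so it binds.
At P = 2777: Qd = 54970 - 7·2777 = 35531 and Qs = 7·2777 - 6630 = 12809.
Only 12809 units reach the market. On the demand curve, the marginal buyer's willingness to pay at Q = 12809 is (54970 - 12809)/7 = 6023.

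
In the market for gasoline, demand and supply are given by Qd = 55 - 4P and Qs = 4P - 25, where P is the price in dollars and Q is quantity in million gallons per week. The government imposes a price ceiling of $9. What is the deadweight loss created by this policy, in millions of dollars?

Setting quantity demanded equal to quantity supplied, 55 - 4P = 4P - 25, gives P* = 10 and Q* = 15.
Because the ceiling (9) lies below the market-clearing price, it is binding.
At P = 9: Qd = 55 - 4·9 = 19 and Qs = 4·9 - 25 = 11.
Quantity traded falls to 11. At Q = 11 the demand price is (55 - 11)/4 = 11 and the supply price is (25 + 11)/4 = 9.
Deadweight loss = ½ · (11 - 9) · (15 - 11) = ½ · 2 · 4 = 4.

4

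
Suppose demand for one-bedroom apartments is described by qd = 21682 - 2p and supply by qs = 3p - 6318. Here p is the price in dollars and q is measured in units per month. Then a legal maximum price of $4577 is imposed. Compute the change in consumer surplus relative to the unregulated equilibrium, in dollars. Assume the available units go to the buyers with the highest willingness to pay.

Equilibrium: 21682 - 2p = 3p - 6318, so 28000 = 5p and p* = 5600, q* = 10482.
Since 4577 < 5600, the ceiling is binding.
At p = 4577: qd = 21682 - 2·4577 = 12528 and qs = 3·4577 - 6318 = 7413.
Consumer surplus without the control is ½ · (10841 - 5600) · 10482 = 27468081.
With the ceiling, 7413 units are sold at 4577 (assume they go to the highest-value buyers). The demand price at q = 7413 is 7134.5, so CS = ½ · [(10841 - 4577) + (7134.5 - 4577)] · 7413 = 32696889.75.
Change in consumer surplus = 32696889.75 - 27468081 = 5228808.75.

5228808.75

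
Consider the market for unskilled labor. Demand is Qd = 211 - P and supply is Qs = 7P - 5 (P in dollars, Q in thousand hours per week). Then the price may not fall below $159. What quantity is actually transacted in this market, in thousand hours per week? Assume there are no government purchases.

Setting quantity demanded equal to quantity supplied, 211 - P = 7P - 5, gives P* = 27 and Q* = 184.
Since 159 > 27, the floor is binding.
At P = 159: Qd = 211 - 159 = 52 and Qs = 7·159 - 5 = 1108.
The quantity actually transacted is the short side, demand: 52.

52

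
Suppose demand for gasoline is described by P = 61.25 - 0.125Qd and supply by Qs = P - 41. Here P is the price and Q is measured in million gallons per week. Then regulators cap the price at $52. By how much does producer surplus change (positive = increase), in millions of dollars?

Rearranging demand gives Qd = 490 - 8P. Without the control the market clears where 490 - 8P = P - 41, i.e. P* = 59 and Q* = 18.
Since 52 < 59, the ceiling is binding.
At P = 52: Qd = 490 - 8·52 = 74 and Qs = 52 - 41 = 11.
Producer surplus without the control is ½ · (59 - 41) · 18 = 162.
With the ceiling, producers sell 11 units at 52, so PS = ½ · (52 - 41) · 11 = 60.5.
Change in producer surplus = 60.5 - 162 = -101.5.

-101.5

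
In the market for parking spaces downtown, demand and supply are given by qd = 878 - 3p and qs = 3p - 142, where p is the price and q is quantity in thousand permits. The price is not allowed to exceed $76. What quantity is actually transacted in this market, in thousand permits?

In a free market, 878 - 3p = 3p - 142 gives the equilibrium p* = 170, q* = 368.
Since 76 < 170, the ceiling is binding.
At p = 76: qd = 878 - 3·76 = 650 and qs = 3·76 - 142 = 86.
The quantity actually transacted is the short side, supply: 86.

86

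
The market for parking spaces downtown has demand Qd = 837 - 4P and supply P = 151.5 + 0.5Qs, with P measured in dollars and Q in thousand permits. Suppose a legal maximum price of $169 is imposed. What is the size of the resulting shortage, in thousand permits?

Rearranging supply gives Qs = 2P - 303. Without the control the market clears where 837 - 4P = 2P - 303, i.e. P* = 190 and Q* = 77.
Because the ceiling (169) lies below the market-clearing price, it is binding.
At P = 169: Qd = 837 - 4·169 = 161 and Qs = 2·169 - 303 = 35.
Shortage = Qd - Qs = 161 - 35 = 126.

126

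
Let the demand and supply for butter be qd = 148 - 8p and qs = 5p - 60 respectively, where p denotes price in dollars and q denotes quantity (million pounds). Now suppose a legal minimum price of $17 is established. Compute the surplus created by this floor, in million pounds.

Setting quantity demanded equal to quantity supplied, 148 - 8p = 5p - 60, gives p* = 16 and q* = 20.
The floor of 17 is above the equilibrium price 16, so it binds.
At p = 17: qd = 148 - 8·17 = 12 and qs = 5·17 - 60 = 25.
Surplus = qs - qd = 25 - 12 = 13.

13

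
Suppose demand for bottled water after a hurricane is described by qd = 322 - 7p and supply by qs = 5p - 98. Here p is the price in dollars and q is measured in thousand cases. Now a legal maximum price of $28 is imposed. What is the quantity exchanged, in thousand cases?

In a free market, 322 - 7p = 5p - 98 gives the equilibrium p* = 35, q* = 77.
The ceiling of 28 is below the equilibrium price 35, so it binds.
At p = 28: qd = 322 - 7·28 = 126 and qs = 5·28 - 98 = 42.
The quantity actually transacted is the short side, supply: 42.

42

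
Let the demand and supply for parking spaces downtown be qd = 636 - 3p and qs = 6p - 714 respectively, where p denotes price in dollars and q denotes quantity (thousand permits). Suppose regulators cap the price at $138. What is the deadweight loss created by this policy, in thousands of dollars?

Without the control the market clears where 636 - 3p = 6p - 714, i.e. p* = 150 and q* = 186.
Since 138 < 150, the ceiling is binding.
At p = 138: qd = 636 - 3·138 = 222 and qs = 6·138 - 714 = 114.
Quantity traded falls to 114. At q = 114 the demand price is (636 - 114)/3 = 174 and the supply price is (714 + 114)/6 = 138.
Deadweight loss = ½ · (174 - 138) · (186 - 114) = ½ · 36 · 72 = 1296.

1296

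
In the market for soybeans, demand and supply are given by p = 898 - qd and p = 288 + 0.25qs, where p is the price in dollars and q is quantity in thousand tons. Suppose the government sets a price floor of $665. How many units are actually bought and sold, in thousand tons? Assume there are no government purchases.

Rearranging demand gives qd = 898 - p; rearranging supply gives qs = 4p - 1152. Equilibrium: 898 - p = 4p - 1152, so 2050 = 5p and p* = 410, q* = 488.
Because the floor (665) lies above the market-clearing price, it is binding.
At p = 665: qd = 898 - 665 = 233 and qs = 4·665 - 1152 = 1508.
The quantity actually transacted is the short side, demand: 233.

233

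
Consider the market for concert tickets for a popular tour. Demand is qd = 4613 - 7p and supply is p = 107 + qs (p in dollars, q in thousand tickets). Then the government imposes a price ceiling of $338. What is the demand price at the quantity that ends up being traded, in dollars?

626

Rearranging supply gives qs = p - 107. Setting quantity demanded equal to quantity supplied, 4613 - 7p = p - 107, gives p* = 590 and q* = 483.
Since 338 < 590, the ceiling is binding.
At p = 338: qd = 4613 - 7·338 = 2247 and qs = 338 - 107 = 231.
Only 231 units reach the market. On the demand curve, the marginal buyer's willingness to pay at q = 231 is (4613 - 231)/7 = 626.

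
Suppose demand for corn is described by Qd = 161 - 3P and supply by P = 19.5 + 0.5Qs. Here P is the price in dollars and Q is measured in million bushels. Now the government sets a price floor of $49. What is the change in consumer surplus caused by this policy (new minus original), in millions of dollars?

-247.5

Rearranging supply gives Qs = 2P - 39. Without the control the market clears where 161 - 3P = 2P - 39, i.e. P* = 40 and Q* = 41.
Because the floor (49) lies above the market-clearing price, it is binding.
At P = 49: Qd = 161 - 3·49 = 14 and Qs = 2·49 - 39 = 59.
Consumer surplus without the control is ½ · (161/3 - 40) · 41 = 1681/6.
With the floor, consumers buy 14 units at 49, so CS = ½ · (161/3 - 49) · 14 = 98/3.
Change in consumer surplus = 98/3 - 1681/6 = -247.5.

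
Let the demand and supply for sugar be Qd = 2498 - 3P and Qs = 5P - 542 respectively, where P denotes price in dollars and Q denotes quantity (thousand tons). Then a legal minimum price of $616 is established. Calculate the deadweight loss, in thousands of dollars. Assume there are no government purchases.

133670.4

Without the control the market clears where 2498 - 3P = 5P - 542, i.e. P* = 380 and Q* = 1358.
The floor of 616 is above the equilibrium price 380, so it binds.
At P = 616: Qd = 2498 - 3·616 = 650 and Qs = 5·616 - 542 = 2538.
Quantity traded falls to 650. At Q = 650 the demand price is (2498 - 650)/3 = 616 and the supply price is (542 + 650)/5 = 238.4.
Deadweight loss = ½ · (616 - 238.4) · (1358 - 650) = ½ · 377.6 · 708 = 133670.4.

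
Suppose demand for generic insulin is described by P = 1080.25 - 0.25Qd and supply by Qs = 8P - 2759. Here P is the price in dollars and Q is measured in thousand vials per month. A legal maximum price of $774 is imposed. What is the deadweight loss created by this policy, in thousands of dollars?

Rearranging demand gives Qd = 4321 - 4P. Equilibrium: 4321 - 4P = 8P - 2759, so 7080 = 12P and P* = 590, Q* = 1961.
Since 774 is above P* = 590, the ceiling does not bind and the free-market outcome prevails.
Since the control does not bind, no trades are prevented and deadweight loss is zero.

0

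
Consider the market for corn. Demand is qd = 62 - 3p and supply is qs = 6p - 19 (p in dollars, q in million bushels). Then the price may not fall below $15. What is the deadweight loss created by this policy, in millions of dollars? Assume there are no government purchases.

In a free market, 62 - 3p = 6p - 19 gives the equilibrium p* = 9, q* = 35.
Since 15 > 9, the floor is binding.
At p = 15: qd = 62 - 3·15 = 17 and qs = 6·15 - 19 = 71.
Quantity traded falls to 17. At q = 17 the demand price is (62 - 17)/3 = 15 and the supply price is (19 + 17)/6 = 6.
Deadweight loss = ½ · (15 - 6) · (35 - 17) = ½ · 9 · 18 = 81.

81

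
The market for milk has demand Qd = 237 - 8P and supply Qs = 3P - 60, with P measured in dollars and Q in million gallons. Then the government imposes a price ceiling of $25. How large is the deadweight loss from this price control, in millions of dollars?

8.25

Without the control the market clears where 237 - 8P = 3P - 60, i.e. P* = 27 and Q* = 21.
Because the ceiling (25) lies below the market-clearing price, it is binding.
At P = 25: Qd = 237 - 8·25 = 37 and Qs = 3·25 - 60 = 15.
Quantity traded falls to 15. At Q = 15 the demand price is (237 - 15)/8 = 27.75 and the supply price is (60 + 15)/3 = 25.
Deadweight loss = ½ · (27.75 - 25) · (21 - 15) = ½ · 2.75 · 6 = 8.25.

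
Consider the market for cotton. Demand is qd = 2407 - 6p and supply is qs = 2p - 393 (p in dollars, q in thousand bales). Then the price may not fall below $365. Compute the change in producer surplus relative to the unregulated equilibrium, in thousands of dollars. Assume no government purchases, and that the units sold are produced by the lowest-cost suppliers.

Setting quantity demanded equal to quantity supplied, 2407 - 6p = 2p - 393, gives p* = 350 and q* = 307.
The floor of 365 is above the equilibrium price 350, so it binds.
At p = 365: qd = 2407 - 6·365 = 217 and qs = 2·365 - 393 = 337.
Producer surplus without the control is ½ · (350 - 196.5) · 307 = 23562.25.
With the floor, 217 units are sold at 365. The supply price at q = 217 is 305, so PS = ½ · [(365 - 196.5) + (365 - 305)] · 217 = 24792.25.
Change in producer surplus = 24792.25 - 23562.25 = 1230.

1230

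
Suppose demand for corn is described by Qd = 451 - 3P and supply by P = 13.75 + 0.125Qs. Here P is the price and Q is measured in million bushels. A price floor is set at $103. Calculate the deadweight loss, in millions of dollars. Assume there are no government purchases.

Rearranging supply gives Qs = 8P - 110. In a free market, 451 - 3P = 8P - 110 gives the equilibrium P* = 51, Q* = 298.
Because the floor (103) lies above the market-clearing price, it is binding.
At P = 103: Qd = 451 - 3·103 = 142 and Qs = 8·103 - 110 = 714.
Quantity traded falls to 142. At Q = 142 the demand price is (451 - 142)/3 = 103 and the supply price is (110 + 142)/8 = 31.5.
Deadweight loss = ½ · (103 - 31.5) · (298 - 142) = ½ · 71.5 · 156 = 5577.

5577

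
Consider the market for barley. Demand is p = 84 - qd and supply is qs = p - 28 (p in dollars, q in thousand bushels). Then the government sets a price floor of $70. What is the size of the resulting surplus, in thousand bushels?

28

Rearranging demand gives qd = 84 - p. Without the control the market clears where 84 - p = p - 28, i.e. p* = 56 and q* = 28.
Since 70 > 56, the floor is binding.
At p = 70: qd = 84 - 70 = 14 and qs = 70 - 28 = 42.
Surplus = qs - qd = 42 - 14 = 28.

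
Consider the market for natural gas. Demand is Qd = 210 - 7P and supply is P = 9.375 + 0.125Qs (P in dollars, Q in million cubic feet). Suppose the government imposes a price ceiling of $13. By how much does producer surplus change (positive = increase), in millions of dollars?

-318

Rearranging supply gives Qs = 8P - 75. In a free market, 210 - 7P = 8P - 75 gives the equilibrium P* = 19, Q* = 77.
The ceiling of 13 is below the equilibrium price 19, so it binds.
At P = 13: Qd = 210 - 7·13 = 119 and Qs = 8·13 - 75 = 29.
Producer surplus without the control is ½ · (19 - 9.375) · 77 = 370.5625.
With the ceiling, producers sell 29 units at 13, so PS = ½ · (13 - 9.375) · 29 = 52.5625.
Change in producer surplus = 52.5625 - 370.5625 = -318.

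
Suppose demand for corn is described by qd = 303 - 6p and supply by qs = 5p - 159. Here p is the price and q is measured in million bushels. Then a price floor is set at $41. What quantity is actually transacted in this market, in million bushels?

In a free market, 303 - 6p = 5p - 159 gives the equilibrium p* = 42, q* = 51.
The floor of 41 is below the equilibrium price 42, so it is not binding; the market clears at p* = 42, q* = 51.

51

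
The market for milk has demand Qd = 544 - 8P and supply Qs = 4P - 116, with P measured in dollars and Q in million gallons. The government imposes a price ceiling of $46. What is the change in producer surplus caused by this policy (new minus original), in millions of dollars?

Without the control the market clears where 544 - 8P = 4P - 116, i.e. P* = 55 and Q* = 104.
Since 46 < 55, the ceiling is binding.
At P = 46: Qd = 544 - 8·46 = 176 and Qs = 4·46 - 116 = 68.
Producer surplus without the control is ½ · (55 - 29) · 104 = 1352.
With the ceiling, producers sell 68 units at 46, so PS = ½ · (46 - 29) · 68 = 578.
Change in producer surplus = 578 - 1352 = -774.

-774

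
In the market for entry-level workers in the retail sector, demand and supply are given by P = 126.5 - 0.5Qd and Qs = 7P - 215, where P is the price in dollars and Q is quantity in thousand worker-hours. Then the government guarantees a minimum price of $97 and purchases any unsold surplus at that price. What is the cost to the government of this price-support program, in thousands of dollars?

39285

Rearranging demand gives Qd = 253 - 2P. In a free market, 253 - 2P = 7P - 215 gives the equilibrium P* = 52, Q* = 149.
The floor of 97 is above the equilibrium price 52, so it binds.
At P = 97: Qd = 253 - 2·97 = 59 and Qs = 7·97 - 215 = 464.
Surplus = Qs - Qd = 405.
Government expenditure = surplus × support price = 405 × 97 = 39285.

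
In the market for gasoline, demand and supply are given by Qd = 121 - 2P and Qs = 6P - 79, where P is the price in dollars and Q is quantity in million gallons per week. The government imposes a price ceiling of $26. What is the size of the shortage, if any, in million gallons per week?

Setting quantity demanded equal to quantity supplied, 121 - 2P = 6P - 79, gives P* = 25 and Q* = 71.
Since 26 is above P* = 25, the ceiling does not bind and the free-market outcome prevails.
Since the control does not bind, there is no shortage.

0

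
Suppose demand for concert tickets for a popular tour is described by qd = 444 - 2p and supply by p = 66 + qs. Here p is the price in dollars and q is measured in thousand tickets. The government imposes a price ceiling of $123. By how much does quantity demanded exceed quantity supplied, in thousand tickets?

Rearranging supply gives qs = p - 66. Without the control the market clears where 444 - 2p = p - 66, i.e. p* = 170 and q* = 104.
Because the ceiling (123) lies below the market-clearing price, it is binding.
At p = 123: qd = 444 - 2·123 = 198 and qs = 123 - 66 = 57.
Shortage = qd - qs = 198 - 57 = 141.

141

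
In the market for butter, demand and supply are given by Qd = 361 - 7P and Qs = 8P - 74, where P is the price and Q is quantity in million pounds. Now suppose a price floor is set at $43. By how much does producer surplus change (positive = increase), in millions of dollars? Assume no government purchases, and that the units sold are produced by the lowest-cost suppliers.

239.75

Setting quantity demanded equal to quantity supplied, 361 - 7P = 8P - 74, gives P* = 29 and Q* = 158.
Since 43 > 29, the floor is binding.
At P = 43: Qd = 361 - 7·43 = 60 and Qs = 8·43 - 74 = 270.
Producer surplus without the control is ½ · (29 - 9.25) · 158 = 1560.25.
With the floor, 60 units are sold at 43. The supply price at Q = 60 is 16.75, so PS = ½ · [(43 - 9.25) + (43 - 16.75)] · 60 = 1800.
Change in producer surplus = 1800 - 1560.25 = 239.75.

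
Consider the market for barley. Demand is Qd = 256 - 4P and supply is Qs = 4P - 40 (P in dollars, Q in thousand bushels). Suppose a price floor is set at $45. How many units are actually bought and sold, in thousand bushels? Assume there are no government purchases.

Equilibrium: 256 - 4P = 4P - 40, so 296 = 8P and P* = 37, Q* = 108.
The floor of 45 is above the equilibrium price 37, so it binds.
At P = 45: Qd = 256 - 4·45 = 76 and Qs = 4·45 - 40 = 140.
The quantity actually transacted is the short side, demand: 76.

76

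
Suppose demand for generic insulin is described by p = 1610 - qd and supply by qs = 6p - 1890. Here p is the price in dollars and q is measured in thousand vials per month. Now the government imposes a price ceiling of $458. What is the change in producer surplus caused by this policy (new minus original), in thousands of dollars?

Rearranging demand gives qd = 1610 - p. In a free market, 1610 - p = 6p - 1890 gives the equilibrium p* = 500, q* = 1110.
Because the ceiling (458) lies below the market-clearing price, it is binding.
At p = 458: qd = 1610 - 458 = 1152 and qs = 6·458 - 1890 = 858.
Producer surplus without the control is ½ · (500 - 315) · 1110 = 102675.
With the ceiling, producers sell 858 units at 458, so PS = ½ · (458 - 315) · 858 = 61347.
Change in producer surplus = 61347 - 102675 = -41328.

-41328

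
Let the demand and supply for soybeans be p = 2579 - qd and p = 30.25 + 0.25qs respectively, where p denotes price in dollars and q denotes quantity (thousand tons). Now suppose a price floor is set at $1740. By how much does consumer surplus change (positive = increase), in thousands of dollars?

-1726800

Rearranging demand gives qd = 2579 - p; rearranging supply gives qs = 4p - 121. In a free market, 2579 - p = 4p - 121 gives the equilibrium p* = 540, q* = 2039.
The floor of 1740 is above the equilibrium price 540, so it binds.
At p = 1740: qd = 2579 - 1740 = 839 and qs = 4·1740 - 121 = 6839.
Consumer surplus without the control is ½ · (2579 - 540) · 2039 = 2078760.5.
With the floor, consumers buy 839 units at 1740, so CS = ½ · (2579 - 1740) · 839 = 351960.5.
Change in consumer surplus = 351960.5 - 2078760.5 = -1726800.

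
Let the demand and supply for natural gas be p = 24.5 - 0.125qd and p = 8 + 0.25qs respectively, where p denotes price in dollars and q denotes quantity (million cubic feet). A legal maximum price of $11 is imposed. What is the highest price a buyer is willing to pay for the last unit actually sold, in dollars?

23

Rearranging demand gives qd = 196 - 8p; rearranging supply gives qs = 4p - 32. Setting quantity demanded equal to quantity supplied, 196 - 8p = 4p - 32, gives p* = 19 and q* = 44.
The ceiling of 11 is below the equilibrium price 19, so it binds.
At p = 11: qd = 196 - 8·11 = 108 and qs = 4·11 - 32 = 12.
Only 12 units reach the market. On the demand curve, the marginal buyer's willingness to pay at q = 12 is (196 - 12)/8 = 23.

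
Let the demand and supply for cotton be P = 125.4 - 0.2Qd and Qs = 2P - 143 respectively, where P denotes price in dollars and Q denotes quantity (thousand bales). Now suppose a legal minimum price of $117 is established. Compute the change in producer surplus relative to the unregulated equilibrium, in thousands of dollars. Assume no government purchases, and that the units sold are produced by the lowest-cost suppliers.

Rearranging demand gives Qd = 627 - 5P. Without the control the market clears where 627 - 5P = 2P - 143, i.e. P* = 110 and Q* = 77.
Since 117 > 110, the floor is binding.
At P = 117: Qd = 627 - 5·117 = 42 and Qs = 2·117 - 143 = 91.
Producer surplus without the control is ½ · (110 - 71.5) · 77 = 1482.25.
With the floor, 42 units are sold at 117. The supply price at Q = 42 is 92.5, so PS = ½ · [(117 - 71.5) + (117 - 92.5)] · 42 = 1470.
Change in producer surplus = 1470 - 1482.25 = -12.25.

-12.25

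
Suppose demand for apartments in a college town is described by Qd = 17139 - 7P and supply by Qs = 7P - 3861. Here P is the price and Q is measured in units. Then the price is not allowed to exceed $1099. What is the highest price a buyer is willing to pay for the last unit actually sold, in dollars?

1901

Setting quantity demanded equal to quantity supplied, 17139 - 7P = 7P - 3861, gives P* = 1500 and Q* = 6639.
Since 1099 < 1500, the ceiling is binding.
At P = 1099: Qd = 17139 - 7·1099 = 9446 and Qs = 7·1099 - 3861 = 3832.
Only 3832 units reach the market. On the demand curve, the marginal buyer's willingness to pay at Q = 3832 is (17139 - 3832)/7 = 1901.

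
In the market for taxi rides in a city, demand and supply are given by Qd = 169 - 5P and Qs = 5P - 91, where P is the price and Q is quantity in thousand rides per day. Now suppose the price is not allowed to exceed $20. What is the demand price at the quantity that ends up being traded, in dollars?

Without the control the market clears where 169 - 5P = 5P - 91, i.e. P* = 26 and Q* = 39.
The ceiling of 20 is below the equilibrium price 26, so it binds.
At P = 20: Qd = 169 - 5·20 = 69 and Qs = 5·20 - 91 = 9.
Only 9 units reach the market. On the demand curve, the marginal buyer's willingness to pay at Q = 9 is (169 - 9)/5 = 32.

32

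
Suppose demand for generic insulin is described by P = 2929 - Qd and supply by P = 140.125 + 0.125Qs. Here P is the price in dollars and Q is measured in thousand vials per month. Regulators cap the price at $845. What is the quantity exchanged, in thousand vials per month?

Rearranging demand gives Qd = 2929 - P; rearranging supply gives Qs = 8P - 1121. Without the control the market clears where 2929 - P = 8P - 1121, i.e. P* = 450 and Q* = 2479.
The ceiling of 845 is above the equilibrium price 450, so it is not binding; the market clears at P* = 450, Q* = 2479.

2479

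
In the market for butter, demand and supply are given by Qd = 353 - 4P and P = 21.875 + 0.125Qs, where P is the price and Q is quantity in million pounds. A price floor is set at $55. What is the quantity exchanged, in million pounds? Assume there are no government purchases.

Rearranging supply gives Qs = 8P - 175. Equilibrium: 353 - 4P = 8P - 175, so 528 = 12P and P* = 44, Q* = 177.
Since 55 > 44, the floor is binding.
At P = 55: Qd = 353 - 4·55 = 133 and Qs = 8·55 - 175 = 265.
The quantity actually transacted is the short side, demand: 133.

133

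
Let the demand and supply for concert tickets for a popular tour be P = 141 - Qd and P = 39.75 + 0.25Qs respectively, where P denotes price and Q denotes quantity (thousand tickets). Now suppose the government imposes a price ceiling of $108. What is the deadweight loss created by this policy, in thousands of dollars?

0

Rearranging demand gives Qd = 141 - P; rearranging supply gives Qs = 4P - 159. Equilibrium: 141 - P = 4P - 159, so 300 = 5P and P* = 60, Q* = 81.
Since 108 is above P* = 60, the ceiling does not bind and the free-market outcome prevails.
Since the control does not bind, no trades are prevented and deadweight loss is zero.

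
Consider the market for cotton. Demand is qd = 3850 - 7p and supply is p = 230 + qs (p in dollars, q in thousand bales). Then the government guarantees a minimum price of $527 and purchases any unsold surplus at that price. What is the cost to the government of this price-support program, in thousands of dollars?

71672

Rearranging supply gives qs = p - 230. Setting quantity demanded equal to quantity supplied, 3850 - 7p = p - 230, gives p* = 510 and q* = 280.
Since 527 > 510, the floor is binding.
At p = 527: qd = 3850 - 7·527 = 161 and qs = 527 - 230 = 297.
Surplus = qs - qd = 136.
Government expenditure = surplus × support price = 136 × 527 = 71672.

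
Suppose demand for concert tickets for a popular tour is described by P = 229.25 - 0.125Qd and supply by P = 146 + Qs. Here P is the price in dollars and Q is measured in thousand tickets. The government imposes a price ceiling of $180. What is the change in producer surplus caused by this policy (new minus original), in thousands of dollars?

Rearranging demand gives Qd = 1834 - 8P; rearranging supply gives Qs = P - 146. In a free market, 1834 - 8P = P - 146 gives the equilibrium P* = 220, Q* = 74.
Since 180 < 220, the ceiling is binding.
At P = 180: Qd = 1834 - 8·180 = 394 and Qs = 180 - 146 = 34.
Producer surplus without the control is ½ · (220 - 146) · 74 = 2738.
With the ceiling, producers sell 34 units at 180, so PS = ½ · (180 - 146) · 34 = 578.
Change in producer surplus = 578 - 2738 = -2160.

-2160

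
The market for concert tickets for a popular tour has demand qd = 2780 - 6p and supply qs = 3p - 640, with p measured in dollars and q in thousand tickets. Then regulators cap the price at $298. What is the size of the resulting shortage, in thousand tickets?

738

Without the control the market clears where 2780 - 6p = 3p - 640, i.e. p* = 380 and q* = 500.
The ceiling of 298 is below the equilibrium price 380, so it binds.
At p = 298: qd = 2780 - 6·298 = 992 and qs = 3·298 - 640 = 254.
Shortage = qd - qs = 992 - 254 = 738.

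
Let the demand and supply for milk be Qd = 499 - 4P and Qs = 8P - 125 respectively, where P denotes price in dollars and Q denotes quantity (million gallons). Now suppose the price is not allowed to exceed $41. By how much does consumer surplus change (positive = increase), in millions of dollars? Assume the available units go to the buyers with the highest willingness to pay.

1265

Without the control the market clears where 499 - 4P = 8P - 125, i.e. P* = 52 and Q* = 291.
Because the ceiling (41) lies below the market-clearing price, it is binding.
At P = 41: Qd = 499 - 4·41 = 335 and Qs = 8·41 - 125 = 203.
Consumer surplus without the control is ½ · (124.75 - 52) · 291 = 10585.125.
With the ceiling, 203 units are sold at 41 (assume they go to the highest-value buyers). The demand price at Q = 203 is 74, so CS = ½ · [(124.75 - 41) + (74 - 41)] · 203 = 11850.125.
Change in consumer surplus = 11850.125 - 10585.125 = 1265.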